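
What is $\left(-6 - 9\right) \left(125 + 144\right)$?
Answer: $-4035$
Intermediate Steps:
$\left(-6 - 9\right) \left(125 + 144\right) = \left(-15\right) 269 = -4035$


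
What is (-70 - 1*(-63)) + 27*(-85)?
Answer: -2302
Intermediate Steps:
(-70 - 1*(-63)) + 27*(-85) = (-70 + 63) - 2295 = -7 - 2295 = -2302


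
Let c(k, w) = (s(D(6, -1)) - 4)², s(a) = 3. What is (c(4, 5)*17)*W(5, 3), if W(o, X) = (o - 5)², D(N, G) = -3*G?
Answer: 0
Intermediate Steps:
W(o, X) = (-5 + o)²
c(k, w) = 1 (c(k, w) = (3 - 4)² = (-1)² = 1)
(c(4, 5)*17)*W(5, 3) = (1*17)*(-5 + 5)² = 17*0² = 17*0 = 0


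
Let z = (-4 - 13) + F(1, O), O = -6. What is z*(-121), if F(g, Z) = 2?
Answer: 1815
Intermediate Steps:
z = -15 (z = (-4 - 13) + 2 = -17 + 2 = -15)
z*(-121) = -15*(-121) = 1815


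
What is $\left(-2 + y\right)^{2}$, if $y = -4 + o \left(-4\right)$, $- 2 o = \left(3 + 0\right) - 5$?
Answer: $100$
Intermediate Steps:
$o = 1$ ($o = - \frac{\left(3 + 0\right) - 5}{2} = - \frac{3 - 5}{2} = \left(- \frac{1}{2}\right) \left(-2\right) = 1$)
$y = -8$ ($y = -4 + 1 \left(-4\right) = -4 - 4 = -8$)
$\left(-2 + y\right)^{2} = \left(-2 - 8\right)^{2} = \left(-10\right)^{2} = 100$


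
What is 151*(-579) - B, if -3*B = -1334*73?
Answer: -359669/3 ≈ -1.1989e+5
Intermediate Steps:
B = 97382/3 (B = -(-1334)*73/3 = -⅓*(-97382) = 97382/3 ≈ 32461.)
151*(-579) - B = 151*(-579) - 1*97382/3 = -87429 - 97382/3 = -359669/3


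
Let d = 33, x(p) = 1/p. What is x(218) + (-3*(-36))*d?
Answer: 776953/218 ≈ 3564.0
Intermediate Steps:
x(218) + (-3*(-36))*d = 1/218 - 3*(-36)*33 = 1/218 + 108*33 = 1/218 + 3564 = 776953/218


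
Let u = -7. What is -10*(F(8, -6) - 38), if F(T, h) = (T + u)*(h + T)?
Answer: 360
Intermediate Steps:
F(T, h) = (-7 + T)*(T + h) (F(T, h) = (T - 7)*(h + T) = (-7 + T)*(T + h))
-10*(F(8, -6) - 38) = -10*((8² - 7*8 - 7*(-6) + 8*(-6)) - 38) = -10*((64 - 56 + 42 - 48) - 38) = -10*(2 - 38) = -10*(-36) = 360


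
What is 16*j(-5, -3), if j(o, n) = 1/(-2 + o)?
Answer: -16/7 ≈ -2.2857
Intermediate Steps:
16*j(-5, -3) = 16/(-2 - 5) = 16/(-7) = 16*(-1/7) = -16/7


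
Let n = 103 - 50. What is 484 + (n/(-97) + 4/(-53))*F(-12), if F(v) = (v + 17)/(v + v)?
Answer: 59733841/123384 ≈ 484.13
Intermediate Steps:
F(v) = (17 + v)/(2*v) (F(v) = (17 + v)/((2*v)) = (17 + v)*(1/(2*v)) = (17 + v)/(2*v))
n = 53
484 + (n/(-97) + 4/(-53))*F(-12) = 484 + (53/(-97) + 4/(-53))*((½)*(17 - 12)/(-12)) = 484 + (53*(-1/97) + 4*(-1/53))*((½)*(-1/12)*5) = 484 + (-53/97 - 4/53)*(-5/24) = 484 - 3197/5141*(-5/24) = 484 + 15985/123384 = 59733841/123384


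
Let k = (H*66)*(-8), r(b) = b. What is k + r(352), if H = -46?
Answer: 24640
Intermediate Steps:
k = 24288 (k = -46*66*(-8) = -3036*(-8) = 24288)
k + r(352) = 24288 + 352 = 24640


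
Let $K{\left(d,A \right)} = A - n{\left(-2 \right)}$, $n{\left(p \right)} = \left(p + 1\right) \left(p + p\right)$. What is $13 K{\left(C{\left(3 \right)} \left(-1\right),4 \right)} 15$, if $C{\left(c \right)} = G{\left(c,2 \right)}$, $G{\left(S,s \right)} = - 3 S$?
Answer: $0$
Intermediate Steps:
$C{\left(c \right)} = - 3 c$
$n{\left(p \right)} = 2 p \left(1 + p\right)$ ($n{\left(p \right)} = \left(1 + p\right) 2 p = 2 p \left(1 + p\right)$)
$K{\left(d,A \right)} = -4 + A$ ($K{\left(d,A \right)} = A - 2 \left(-2\right) \left(1 - 2\right) = A - 2 \left(-2\right) \left(-1\right) = A - 4 = -4 + A$)
$13 K{\left(C{\left(3 \right)} \left(-1\right),4 \right)} 15 = 13 \left(-4 + 4\right) 15 = 13 \cdot 0 \cdot 15 = 0 \cdot 15 = 0$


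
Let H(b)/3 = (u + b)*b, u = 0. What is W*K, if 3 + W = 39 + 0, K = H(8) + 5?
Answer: 7092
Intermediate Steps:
H(b) = 3*b**2 (H(b) = 3*((0 + b)*b) = 3*(b*b) = 3*b**2)
K = 197 (K = 3*8**2 + 5 = 3*64 + 5 = 192 + 5 = 197)
W = 36 (W = -3 + (39 + 0) = -3 + 39 = 36)
W*K = 36*197 = 7092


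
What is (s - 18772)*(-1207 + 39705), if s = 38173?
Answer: 746899698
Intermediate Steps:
(s - 18772)*(-1207 + 39705) = (38173 - 18772)*(-1207 + 39705) = 19401*38498 = 746899698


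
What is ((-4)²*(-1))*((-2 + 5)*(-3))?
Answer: 144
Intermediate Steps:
((-4)²*(-1))*((-2 + 5)*(-3)) = (16*(-1))*(3*(-3)) = -16*(-9) = 144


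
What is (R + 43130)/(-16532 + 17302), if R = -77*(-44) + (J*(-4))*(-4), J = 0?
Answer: 23259/385 ≈ 60.413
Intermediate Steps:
R = 3388 (R = -77*(-44) + (0*(-4))*(-4) = 3388 + 0*(-4) = 3388 + 0 = 3388)
(R + 43130)/(-16532 + 17302) = (3388 + 43130)/(-16532 + 17302) = 46518/770 = 46518*(1/770) = 23259/385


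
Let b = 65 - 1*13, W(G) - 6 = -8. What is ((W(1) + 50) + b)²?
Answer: 10000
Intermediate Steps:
W(G) = -2 (W(G) = 6 - 8 = -2)
b = 52 (b = 65 - 13 = 52)
((W(1) + 50) + b)² = ((-2 + 50) + 52)² = (48 + 52)² = 100² = 10000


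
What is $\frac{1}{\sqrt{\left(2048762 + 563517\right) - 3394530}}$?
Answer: $- \frac{i \sqrt{782251}}{782251} \approx - 0.0011306 i$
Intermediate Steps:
$\frac{1}{\sqrt{\left(2048762 + 563517\right) - 3394530}} = \frac{1}{\sqrt{2612279 - 3394530}} = \frac{1}{\sqrt{-782251}} = \frac{1}{i \sqrt{782251}} = - \frac{i \sqrt{782251}}{782251}$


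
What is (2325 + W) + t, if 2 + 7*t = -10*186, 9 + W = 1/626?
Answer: 1283301/626 ≈ 2050.0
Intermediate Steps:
W = -5633/626 (W = -9 + 1/626 = -5633/626 ≈ -8.9984)
t = -266 (t = -2/7 + (-10*186)/7 = -2/7 + (1/7)*(-1860) = -2/7 - 1860/7 = -266)
(2325 + W) + t = (2325 - 5633/626) - 266 = 1449817/626 - 266 = 1283301/626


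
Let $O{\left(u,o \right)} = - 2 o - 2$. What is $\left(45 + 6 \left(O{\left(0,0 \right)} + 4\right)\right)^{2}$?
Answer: $3249$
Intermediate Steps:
$O{\left(u,o \right)} = -2 - 2 o$
$\left(45 + 6 \left(O{\left(0,0 \right)} + 4\right)\right)^{2} = \left(45 + 6 \left(\left(-2 - 0\right) + 4\right)\right)^{2} = \left(45 + 6 \left(\left(-2 + 0\right) + 4\right)\right)^{2} = \left(45 + 6 \left(-2 + 4\right)\right)^{2} = \left(45 + 6 \cdot 2\right)^{2} = \left(45 + 12\right)^{2} = 57^{2} = 3249$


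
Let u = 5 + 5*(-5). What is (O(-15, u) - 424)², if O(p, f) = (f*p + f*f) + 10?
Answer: 81796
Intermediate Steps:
u = -20 (u = 5 - 25 = -20)
O(p, f) = 10 + f² + f*p (O(p, f) = (f*p + f²) + 10 = (f² + f*p) + 10 = 10 + f² + f*p)
(O(-15, u) - 424)² = ((10 + (-20)² - 20*(-15)) - 424)² = ((10 + 400 + 300) - 424)² = (710 - 424)² = 286² = 81796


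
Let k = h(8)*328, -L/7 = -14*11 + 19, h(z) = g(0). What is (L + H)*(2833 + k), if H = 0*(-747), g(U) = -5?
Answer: 1127385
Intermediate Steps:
h(z) = -5
L = 945 (L = -7*(-14*11 + 19) = -7*(-154 + 19) = -7*(-135) = 945)
H = 0
k = -1640 (k = -5*328 = -1640)
(L + H)*(2833 + k) = (945 + 0)*(2833 - 1640) = 945*1193 = 1127385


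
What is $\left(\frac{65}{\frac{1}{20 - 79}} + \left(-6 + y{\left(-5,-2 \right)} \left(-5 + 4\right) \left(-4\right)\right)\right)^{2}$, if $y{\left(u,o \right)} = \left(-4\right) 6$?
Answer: $15499969$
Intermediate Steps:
$y{\left(u,o \right)} = -24$
$\left(\frac{65}{\frac{1}{20 - 79}} + \left(-6 + y{\left(-5,-2 \right)} \left(-5 + 4\right) \left(-4\right)\right)\right)^{2} = \left(\frac{65}{\frac{1}{20 - 79}} + \left(-6 + - 24 \left(-5 + 4\right) \left(-4\right)\right)\right)^{2} = \left(\frac{65}{\frac{1}{-59}} + \left(-6 + \left(-24\right) \left(-1\right) \left(-4\right)\right)\right)^{2} = \left(\frac{65}{- \frac{1}{59}} + \left(-6 + 24 \left(-4\right)\right)\right)^{2} = \left(65 \left(-59\right) - 102\right)^{2} = \left(-3835 - 102\right)^{2} = \left(-3937\right)^{2} = 15499969$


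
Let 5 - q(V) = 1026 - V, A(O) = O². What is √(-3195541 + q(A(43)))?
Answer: I*√3194713 ≈ 1787.4*I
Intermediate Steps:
q(V) = -1021 + V (q(V) = 5 - (1026 - V) = 5 + (-1026 + V) = -1021 + V)
√(-3195541 + q(A(43))) = √(-3195541 + (-1021 + 43²)) = √(-3195541 + (-1021 + 1849)) = √(-3195541 + 828) = √(-3194713) = I*√3194713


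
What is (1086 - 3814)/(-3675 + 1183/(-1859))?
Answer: 3751/5054 ≈ 0.74218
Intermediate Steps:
(1086 - 3814)/(-3675 + 1183/(-1859)) = -2728/(-3675 + 1183*(-1/1859)) = -2728/(-3675 - 7/11) = -2728/(-40432/11) = -2728*(-11/40432) = 3751/5054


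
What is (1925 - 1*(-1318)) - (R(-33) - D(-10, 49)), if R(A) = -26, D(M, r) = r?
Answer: 3318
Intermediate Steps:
(1925 - 1*(-1318)) - (R(-33) - D(-10, 49)) = (1925 - 1*(-1318)) - (-26 - 1*49) = (1925 + 1318) - (-26 - 49) = 3243 - 1*(-75) = 3243 + 75 = 3318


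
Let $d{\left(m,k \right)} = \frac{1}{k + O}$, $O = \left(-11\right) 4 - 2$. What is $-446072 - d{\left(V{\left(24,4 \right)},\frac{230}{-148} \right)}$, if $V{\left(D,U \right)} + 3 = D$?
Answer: $- \frac{1569727294}{3519} \approx -4.4607 \cdot 10^{5}$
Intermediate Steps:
$O = -46$ ($O = -44 - 2 = -46$)
$V{\left(D,U \right)} = -3 + D$
$d{\left(m,k \right)} = \frac{1}{-46 + k}$ ($d{\left(m,k \right)} = \frac{1}{k - 46} = \frac{1}{-46 + k}$)
$-446072 - d{\left(V{\left(24,4 \right)},\frac{230}{-148} \right)} = -446072 - \frac{1}{-46 + \frac{230}{-148}} = -446072 - \frac{1}{-46 + 230 \left(- \frac{1}{148}\right)} = -446072 - \frac{1}{-46 - \frac{115}{74}} = -446072 - \frac{1}{- \frac{3519}{74}} = -446072 - - \frac{74}{3519} = -446072 + \frac{74}{3519} = - \frac{1569727294}{3519}$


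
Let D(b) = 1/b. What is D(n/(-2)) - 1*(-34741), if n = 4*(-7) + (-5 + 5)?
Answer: 486375/14 ≈ 34741.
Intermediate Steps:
n = -28 (n = -28 + 0 = -28)
D(n/(-2)) - 1*(-34741) = 1/(-28/(-2)) - 1*(-34741) = 1/(-28*(-1/2)) + 34741 = 1/14 + 34741 = 486375/14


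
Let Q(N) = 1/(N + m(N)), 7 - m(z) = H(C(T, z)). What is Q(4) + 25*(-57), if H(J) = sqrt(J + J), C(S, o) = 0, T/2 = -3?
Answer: -15674/11 ≈ -1424.9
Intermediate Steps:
T = -6 (T = 2*(-3) = -6)
H(J) = sqrt(2)*sqrt(J) (H(J) = sqrt(2*J) = sqrt(2)*sqrt(J))
m(z) = 7 (m(z) = 7 - sqrt(2)*sqrt(0) = 7 - sqrt(2)*0 = 7 - 1*0 = 7 + 0 = 7)
Q(N) = 1/(7 + N) (Q(N) = 1/(N + 7) = 1/(7 + N))
Q(4) + 25*(-57) = 1/(7 + 4) + 25*(-57) = 1/11 - 1425 = -15674/11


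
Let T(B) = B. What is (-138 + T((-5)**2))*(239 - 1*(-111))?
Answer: -39550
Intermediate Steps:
(-138 + T((-5)**2))*(239 - 1*(-111)) = (-138 + (-5)**2)*(239 - 1*(-111)) = (-138 + 25)*(239 + 111) = -113*350 = -39550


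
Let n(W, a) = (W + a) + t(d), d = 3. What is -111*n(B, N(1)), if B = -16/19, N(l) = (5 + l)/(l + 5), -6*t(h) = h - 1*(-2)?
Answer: 2849/38 ≈ 74.974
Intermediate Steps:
t(h) = -⅓ - h/6 (t(h) = -(h - 1*(-2))/6 = -(h + 2)/6 = -(2 + h)/6 = -⅓ - h/6)
N(l) = 1 (N(l) = (5 + l)/(5 + l) = 1)
B = -16/19 (B = -16*1/19 = -16/19 ≈ -0.84210)
n(W, a) = -⅚ + W + a (n(W, a) = (W + a) + (-⅓ - ⅙*3) = (W + a) + (-⅓ - ½) = (W + a) - ⅚ = -⅚ + W + a)
-111*n(B, N(1)) = -111*(-⅚ - 16/19 + 1) = -111*(-77/114) = 2849/38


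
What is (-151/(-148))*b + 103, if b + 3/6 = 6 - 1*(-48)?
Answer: 46645/296 ≈ 157.58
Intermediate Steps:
b = 107/2 (b = -½ + (6 - 1*(-48)) = -½ + (6 + 48) = -½ + 54 = 107/2 ≈ 53.500)
(-151/(-148))*b + 103 = -151/(-148)*(107/2) + 103 = -151*(-1/148)*(107/2) + 103 = (151/148)*(107/2) + 103 = 16157/296 + 103 = 46645/296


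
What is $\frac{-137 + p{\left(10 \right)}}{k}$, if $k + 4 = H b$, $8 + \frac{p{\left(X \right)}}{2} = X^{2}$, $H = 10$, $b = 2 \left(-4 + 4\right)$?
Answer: $- \frac{47}{4} \approx -11.75$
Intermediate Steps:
$b = 0$ ($b = 2 \cdot 0 = 0$)
$p{\left(X \right)} = -16 + 2 X^{2}$
$k = -4$ ($k = -4 + 10 \cdot 0 = -4 + 0 = -4$)
$\frac{-137 + p{\left(10 \right)}}{k} = \frac{-137 - \left(16 - 2 \cdot 10^{2}\right)}{-4} = - \frac{-137 + \left(-16 + 2 \cdot 100\right)}{4} = - \frac{-137 + \left(-16 + 200\right)}{4} = - \frac{-137 + 184}{4} = \left(- \frac{1}{4}\right) 47 = - \frac{47}{4}$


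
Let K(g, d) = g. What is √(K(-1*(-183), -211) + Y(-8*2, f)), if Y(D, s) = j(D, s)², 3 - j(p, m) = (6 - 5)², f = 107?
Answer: √187 ≈ 13.675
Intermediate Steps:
j(p, m) = 2 (j(p, m) = 3 - (6 - 5)² = 3 - 1*1² = 3 - 1*1 = 3 - 1 = 2)
Y(D, s) = 4 (Y(D, s) = 2² = 4)
√(K(-1*(-183), -211) + Y(-8*2, f)) = √(-1*(-183) + 4) = √(183 + 4) = √187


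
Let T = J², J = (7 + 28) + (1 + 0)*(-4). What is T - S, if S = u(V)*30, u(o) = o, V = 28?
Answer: 121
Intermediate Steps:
J = 31 (J = 35 + 1*(-4) = 35 - 4 = 31)
T = 961 (T = 31² = 961)
S = 840 (S = 28*30 = 840)
T - S = 961 - 1*840 = 961 - 840 = 121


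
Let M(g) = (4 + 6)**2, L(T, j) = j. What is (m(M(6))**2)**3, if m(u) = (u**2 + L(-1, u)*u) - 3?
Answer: 63942421595680485970840729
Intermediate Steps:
M(g) = 100 (M(g) = 10**2 = 100)
m(u) = -3 + 2*u**2 (m(u) = (u**2 + u*u) - 3 = (u**2 + u**2) - 3 = 2*u**2 - 3 = -3 + 2*u**2)
(m(M(6))**2)**3 = ((-3 + 2*100**2)**2)**3 = ((-3 + 2*10000)**2)**3 = ((-3 + 20000)**2)**3 = (19997**2)**3 = 399880009**3 = 63942421595680485970840729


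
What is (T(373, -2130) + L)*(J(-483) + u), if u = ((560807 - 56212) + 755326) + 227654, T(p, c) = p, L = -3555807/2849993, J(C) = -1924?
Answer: 1574034728289882/2849993 ≈ 5.5229e+8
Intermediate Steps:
L = -3555807/2849993 (L = -3555807*1/2849993 = -3555807/2849993 ≈ -1.2477)
u = 1487575 (u = (504595 + 755326) + 227654 = 1259921 + 227654 = 1487575)
(T(373, -2130) + L)*(J(-483) + u) = (373 - 3555807/2849993)*(-1924 + 1487575) = (1059491582/2849993)*1485651 = 1574034728289882/2849993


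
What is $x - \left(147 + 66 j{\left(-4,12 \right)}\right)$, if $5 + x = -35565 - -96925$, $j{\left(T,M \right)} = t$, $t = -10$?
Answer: $61868$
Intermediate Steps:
$j{\left(T,M \right)} = -10$
$x = 61355$ ($x = -5 - -61360 = -5 + \left(-35565 + 96925\right) = -5 + 61360 = 61355$)
$x - \left(147 + 66 j{\left(-4,12 \right)}\right) = 61355 - -513 = 61355 + \left(660 - 147\right) = 61355 + 513 = 61868$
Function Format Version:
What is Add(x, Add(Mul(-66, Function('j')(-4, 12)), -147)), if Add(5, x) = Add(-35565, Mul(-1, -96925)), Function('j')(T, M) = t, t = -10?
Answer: 61868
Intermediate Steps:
Function('j')(T, M) = -10
x = 61355 (x = Add(-5, Add(-35565, Mul(-1, -96925))) = Add(-5, Add(-35565, 96925)) = Add(-5, 61360) = 61355)
Add(x, Add(Mul(-66, Function('j')(-4, 12)), -147)) = Add(61355, Add(Mul(-66, -10), -147)) = Add(61355, Add(660, -147)) = Add(61355, 513) = 61868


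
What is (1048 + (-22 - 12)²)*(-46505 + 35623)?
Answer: -23983928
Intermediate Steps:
(1048 + (-22 - 12)²)*(-46505 + 35623) = (1048 + (-34)²)*(-10882) = (1048 + 1156)*(-10882) = 2204*(-10882) = -23983928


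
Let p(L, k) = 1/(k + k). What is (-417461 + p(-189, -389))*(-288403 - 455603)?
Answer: 120820867501977/389 ≈ 3.1059e+11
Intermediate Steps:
p(L, k) = 1/(2*k)
(-417461 + p(-189, -389))*(-288403 - 455603) = (-417461 + (½)/(-389))*(-288403 - 455603) = (-417461 + (½)*(-1/389))*(-744006) = (-417461 - 1/778)*(-744006) = -324784659/778*(-744006) = 120820867501977/389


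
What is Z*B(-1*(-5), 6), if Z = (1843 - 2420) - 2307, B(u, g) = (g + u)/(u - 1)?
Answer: -7931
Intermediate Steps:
B(u, g) = (g + u)/(-1 + u)
Z = -2884 (Z = -577 - 2307 = -2884)
Z*B(-1*(-5), 6) = -2884*(6 - 1*(-5))/(-1 - 1*(-5)) = -2884*(6 + 5)/(-1 + 5) = -2884*11/4 = -7931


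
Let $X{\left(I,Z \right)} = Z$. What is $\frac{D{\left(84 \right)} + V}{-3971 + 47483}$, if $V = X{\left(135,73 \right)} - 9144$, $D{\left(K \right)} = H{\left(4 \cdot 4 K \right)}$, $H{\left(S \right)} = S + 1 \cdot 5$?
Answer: $- \frac{1287}{7252} \approx -0.17747$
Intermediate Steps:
$H{\left(S \right)} = 5 + S$ ($H{\left(S \right)} = S + 5 = 5 + S$)
$D{\left(K \right)} = 5 + 16 K$ ($D{\left(K \right)} = 5 + 4 \cdot 4 K = 5 + 16 K$)
$V = -9071$ ($V = 73 - 9144 = -9071$)
$\frac{D{\left(84 \right)} + V}{-3971 + 47483} = \frac{\left(5 + 16 \cdot 84\right) - 9071}{-3971 + 47483} = \frac{\left(5 + 1344\right) - 9071}{43512} = \left(1349 - 9071\right) \frac{1}{43512} = \left(-7722\right) \frac{1}{43512} = - \frac{1287}{7252}$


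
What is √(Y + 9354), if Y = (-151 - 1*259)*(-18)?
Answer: √16734 ≈ 129.36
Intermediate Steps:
Y = 7380 (Y = (-151 - 259)*(-18) = -410*(-18) = 7380)
√(Y + 9354) = √(7380 + 9354) = √16734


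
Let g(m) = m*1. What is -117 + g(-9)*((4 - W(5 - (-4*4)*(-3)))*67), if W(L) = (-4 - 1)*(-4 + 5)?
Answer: -5544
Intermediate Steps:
g(m) = m
W(L) = -5 (W(L) = -5*1 = -5)
-117 + g(-9)*((4 - W(5 - (-4*4)*(-3)))*67) = -117 - 9*(4 - 1*(-5))*67 = -117 - 9*(4 + 5)*67 = -117 - 81*67 = -117 - 9*603 = -117 - 5427 = -5544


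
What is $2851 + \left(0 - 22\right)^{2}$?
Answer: $3335$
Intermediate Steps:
$2851 + \left(0 - 22\right)^{2} = 2851 + \left(-22\right)^{2} = 2851 + 484 = 3335$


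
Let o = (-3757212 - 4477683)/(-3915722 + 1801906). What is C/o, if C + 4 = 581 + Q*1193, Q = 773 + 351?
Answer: 2835703188344/8234895 ≈ 3.4435e+5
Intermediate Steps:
o = 8234895/2113816 (o = -8234895/(-2113816) = -8234895*(-1/2113816) = 8234895/2113816 ≈ 3.8957)
Q = 1124
C = 1341509 (C = -4 + (581 + 1124*1193) = -4 + (581 + 1340932) = -4 + 1341513 = 1341509)
C/o = 1341509/(8234895/2113816) = 1341509*(2113816/8234895) = 2835703188344/8234895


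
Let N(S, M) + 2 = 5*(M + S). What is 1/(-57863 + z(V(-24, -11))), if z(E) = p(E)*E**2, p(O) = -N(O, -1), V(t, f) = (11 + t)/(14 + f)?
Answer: -27/1547767 ≈ -1.7444e-5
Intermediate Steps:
N(S, M) = -2 + 5*M + 5*S (N(S, M) = -2 + 5*(M + S) = -2 + (5*M + 5*S) = -2 + 5*M + 5*S)
V(t, f) = (11 + t)/(14 + f)
p(O) = 7 - 5*O (p(O) = -(-2 + 5*(-1) + 5*O) = -(-2 - 5 + 5*O) = -(-7 + 5*O) = 7 - 5*O)
z(E) = E**2*(7 - 5*E) (z(E) = (7 - 5*E)*E**2 = E**2*(7 - 5*E))
1/(-57863 + z(V(-24, -11))) = 1/(-57863 + ((11 - 24)/(14 - 11))**2*(7 - 5*(11 - 24)/(14 - 11))) = 1/(-57863 + (-13/3)**2*(7 - 5*(-13)/3)) = 1/(-57863 + ((1/3)*(-13))**2*(7 - 5*(-13)/3)) = 1/(-57863 + (-13/3)**2*(7 - 5*(-13/3))) = 1/(-57863 + 169*(7 + 65/3)/9) = 1/(-57863 + (169/9)*(86/3)) = 1/(-57863 + 14534/27) = 1/(-1547767/27) = -27/1547767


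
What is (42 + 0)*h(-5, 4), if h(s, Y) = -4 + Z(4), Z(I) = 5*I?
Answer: 672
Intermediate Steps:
h(s, Y) = 16 (h(s, Y) = -4 + 5*4 = -4 + 20 = 16)
(42 + 0)*h(-5, 4) = (42 + 0)*16 = 42*16 = 672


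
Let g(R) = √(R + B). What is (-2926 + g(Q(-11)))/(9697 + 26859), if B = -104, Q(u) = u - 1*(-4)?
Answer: -77/962 + I*√111/36556 ≈ -0.080042 + 0.00028821*I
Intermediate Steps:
Q(u) = 4 + u (Q(u) = u + 4 = 4 + u)
g(R) = √(-104 + R) (g(R) = √(R - 104) = √(-104 + R))
(-2926 + g(Q(-11)))/(9697 + 26859) = (-2926 + √(-104 + (4 - 11)))/(9697 + 26859) = (-2926 + √(-104 - 7))/36556 = (-2926 + √(-111))*(1/36556) = (-2926 + I*√111)*(1/36556) = -77/962 + I*√111/36556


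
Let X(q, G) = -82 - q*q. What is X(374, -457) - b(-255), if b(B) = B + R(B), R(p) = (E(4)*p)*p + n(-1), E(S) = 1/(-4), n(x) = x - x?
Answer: -493787/4 ≈ -1.2345e+5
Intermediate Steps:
n(x) = 0
E(S) = -1/4
X(q, G) = -82 - q**2
R(p) = -p**2/4 (R(p) = (-p/4)*p + 0 = -p**2/4 + 0 = -p**2/4)
b(B) = B - B**2/4
X(374, -457) - b(-255) = (-82 - 1*374**2) - (-255)*(4 - 1*(-255))/4 = (-82 - 1*139876) - (-255)*(4 + 255)/4 = (-82 - 139876) - (-255)*259/4 = -139958 - 1*(-66045/4) = -139958 + 66045/4 = -493787/4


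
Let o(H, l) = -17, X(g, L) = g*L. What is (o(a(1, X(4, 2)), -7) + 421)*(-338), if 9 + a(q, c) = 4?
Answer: -136552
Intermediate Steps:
X(g, L) = L*g
a(q, c) = -5 (a(q, c) = -9 + 4 = -5)
(o(a(1, X(4, 2)), -7) + 421)*(-338) = (-17 + 421)*(-338) = 404*(-338) = -136552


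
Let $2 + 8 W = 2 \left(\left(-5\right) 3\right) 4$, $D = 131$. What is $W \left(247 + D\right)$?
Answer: $- \frac{11529}{2} \approx -5764.5$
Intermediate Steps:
$W = - \frac{61}{4}$ ($W = - \frac{1}{4} + \frac{2 \left(\left(-5\right) 3\right) 4}{8} = - \frac{1}{4} + \frac{2 \left(-15\right) 4}{8} = - \frac{1}{4} + \frac{\left(-30\right) 4}{8} = - \frac{1}{4} + \frac{1}{8} \left(-120\right) = - \frac{1}{4} - 15 = - \frac{61}{4} \approx -15.25$)
$W \left(247 + D\right) = - \frac{61 \left(247 + 131\right)}{4} = \left(- \frac{61}{4}\right) 378 = - \frac{11529}{2}$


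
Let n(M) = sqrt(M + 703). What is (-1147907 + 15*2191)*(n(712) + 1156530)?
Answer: -1289579524260 - 1115042*sqrt(1415) ≈ -1.2896e+12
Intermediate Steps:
n(M) = sqrt(703 + M)
(-1147907 + 15*2191)*(n(712) + 1156530) = (-1147907 + 15*2191)*(sqrt(703 + 712) + 1156530) = (-1147907 + 32865)*(sqrt(1415) + 1156530) = -1115042*(1156530 + sqrt(1415)) = -1289579524260 - 1115042*sqrt(1415)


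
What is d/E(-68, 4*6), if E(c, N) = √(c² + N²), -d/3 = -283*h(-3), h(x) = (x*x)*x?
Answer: -22923*√13/260 ≈ -317.88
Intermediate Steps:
h(x) = x³ (h(x) = x²*x = x³)
d = -22923 (d = -(-849)*(-3)³ = -(-849)*(-27) = -3*7641 = -22923)
E(c, N) = √(N² + c²)
d/E(-68, 4*6) = -22923/√((4*6)² + (-68)²) = -22923/√(24² + 4624) = -22923/√(576 + 4624) = -22923*√13/260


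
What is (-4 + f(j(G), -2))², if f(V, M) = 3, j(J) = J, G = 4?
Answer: 1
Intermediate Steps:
(-4 + f(j(G), -2))² = (-4 + 3)² = (-1)² = 1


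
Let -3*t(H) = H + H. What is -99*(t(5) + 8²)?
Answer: -6006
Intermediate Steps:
t(H) = -2*H/3 (t(H) = -(H + H)/3 = -2*H/3)
-99*(t(5) + 8²) = -99*(-⅔*5 + 8²) = -99*(-10/3 + 64) = -99*182/3 = -6006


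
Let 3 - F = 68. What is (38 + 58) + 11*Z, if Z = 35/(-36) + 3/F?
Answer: 198427/2340 ≈ 84.798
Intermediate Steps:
F = -65 (F = 3 - 1*68 = 3 - 68 = -65)
Z = -2383/2340 (Z = 35/(-36) + 3/(-65) = 35*(-1/36) + 3*(-1/65) = -35/36 - 3/65 = -2383/2340 ≈ -1.0184)
(38 + 58) + 11*Z = (38 + 58) + 11*(-2383/2340) = 96 - 26213/2340 = 198427/2340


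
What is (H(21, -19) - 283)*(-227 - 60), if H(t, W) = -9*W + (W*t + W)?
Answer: 152110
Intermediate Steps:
H(t, W) = -8*W + W*t (H(t, W) = -9*W + (W + W*t) = -8*W + W*t)
(H(21, -19) - 283)*(-227 - 60) = (-19*(-8 + 21) - 283)*(-227 - 60) = (-19*13 - 283)*(-287) = (-247 - 283)*(-287) = -530*(-287) = 152110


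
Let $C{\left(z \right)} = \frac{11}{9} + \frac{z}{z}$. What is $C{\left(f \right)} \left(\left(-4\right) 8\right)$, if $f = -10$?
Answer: $- \frac{640}{9} \approx -71.111$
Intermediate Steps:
$C{\left(z \right)} = \frac{20}{9}$ ($C{\left(z \right)} = 11 \cdot \frac{1}{9} + 1 = \frac{11}{9} + 1 = \frac{20}{9}$)
$C{\left(f \right)} \left(\left(-4\right) 8\right) = \frac{20 \left(\left(-4\right) 8\right)}{9} = \frac{20}{9} \left(-32\right) = - \frac{640}{9}$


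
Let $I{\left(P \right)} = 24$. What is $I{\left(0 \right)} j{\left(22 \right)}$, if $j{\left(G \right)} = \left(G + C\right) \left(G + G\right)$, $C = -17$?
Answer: $5280$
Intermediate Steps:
$j{\left(G \right)} = 2 G \left(-17 + G\right)$ ($j{\left(G \right)} = \left(G - 17\right) \left(G + G\right) = \left(-17 + G\right) 2 G = 2 G \left(-17 + G\right)$)
$I{\left(0 \right)} j{\left(22 \right)} = 24 \cdot 2 \cdot 22 \left(-17 + 22\right) = 24 \cdot 2 \cdot 22 \cdot 5 = 24 \cdot 220 = 5280$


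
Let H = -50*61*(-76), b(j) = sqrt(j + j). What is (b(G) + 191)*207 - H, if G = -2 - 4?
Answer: -192263 + 414*I*sqrt(3) ≈ -1.9226e+5 + 717.07*I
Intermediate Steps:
G = -6
b(j) = sqrt(2)*sqrt(j) (b(j) = sqrt(2*j) = sqrt(2)*sqrt(j))
H = 231800 (H = -3050*(-76) = 231800)
(b(G) + 191)*207 - H = (sqrt(2)*sqrt(-6) + 191)*207 - 1*231800 = (sqrt(2)*(I*sqrt(6)) + 191)*207 - 231800 = (2*I*sqrt(3) + 191)*207 - 231800 = (191 + 2*I*sqrt(3))*207 - 231800 = (39537 + 414*I*sqrt(3)) - 231800 = -192263 + 414*I*sqrt(3)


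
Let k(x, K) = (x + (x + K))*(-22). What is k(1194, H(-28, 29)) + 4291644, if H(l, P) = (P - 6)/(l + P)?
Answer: 4238602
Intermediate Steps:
H(l, P) = (-6 + P)/(P + l)
k(x, K) = -44*x - 22*K (k(x, K) = (x + (K + x))*(-22) = (K + 2*x)*(-22) = -44*x - 22*K)
k(1194, H(-28, 29)) + 4291644 = (-44*1194 - 22*(-6 + 29)/(29 - 28)) + 4291644 = (-52536 - 22*23/1) + 4291644 = (-52536 - 22*23) + 4291644 = (-52536 - 506) + 4291644 = -53042 + 4291644 = 4238602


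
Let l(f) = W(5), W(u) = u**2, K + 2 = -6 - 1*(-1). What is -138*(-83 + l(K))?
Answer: 8004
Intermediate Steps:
K = -7 (K = -2 + (-6 - 1*(-1)) = -2 + (-6 + 1) = -2 - 5 = -7)
l(f) = 25 (l(f) = 5**2 = 25)
-138*(-83 + l(K)) = -138*(-83 + 25) = -138*(-58) = 8004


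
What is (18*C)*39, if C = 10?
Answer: 7020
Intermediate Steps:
(18*C)*39 = (18*10)*39 = 180*39 = 7020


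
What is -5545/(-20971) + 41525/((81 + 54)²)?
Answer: 38875136/15287859 ≈ 2.5429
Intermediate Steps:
-5545/(-20971) + 41525/((81 + 54)²) = -5545*(-1/20971) + 41525/(135²) = 5545/20971 + 41525/18225 = 5545/20971 + 41525*(1/18225) = 5545/20971 + 1661/729 = 38875136/15287859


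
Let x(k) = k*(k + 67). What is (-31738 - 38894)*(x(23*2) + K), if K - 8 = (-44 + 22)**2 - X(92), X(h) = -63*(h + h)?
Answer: -1220662224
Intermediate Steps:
X(h) = -126*h
x(k) = k*(67 + k)
K = 12084 (K = 8 + ((-44 + 22)**2 - (-126)*92) = 8 + ((-22)**2 - 1*(-11592)) = 8 + (484 + 11592) = 8 + 12076 = 12084)
(-31738 - 38894)*(x(23*2) + K) = (-31738 - 38894)*((23*2)*(67 + 23*2) + 12084) = -70632*(46*(67 + 46) + 12084) = -70632*(46*113 + 12084) = -70632*(5198 + 12084) = -70632*17282 = -1220662224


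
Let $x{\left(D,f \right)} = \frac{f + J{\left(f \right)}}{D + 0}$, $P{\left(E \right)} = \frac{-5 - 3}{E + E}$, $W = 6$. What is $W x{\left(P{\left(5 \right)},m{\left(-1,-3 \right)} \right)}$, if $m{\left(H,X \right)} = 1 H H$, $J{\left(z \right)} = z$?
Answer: $-15$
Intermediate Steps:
$P{\left(E \right)} = - \frac{4}{E}$ ($P{\left(E \right)} = - \frac{8}{2 E} = - 8 \frac{1}{2 E} = - \frac{4}{E}$)
$m{\left(H,X \right)} = H^{2}$ ($m{\left(H,X \right)} = H H = H^{2}$)
$x{\left(D,f \right)} = \frac{2 f}{D}$ ($x{\left(D,f \right)} = \frac{f + f}{D + 0} = \frac{2 f}{D}$)
$W x{\left(P{\left(5 \right)},m{\left(-1,-3 \right)} \right)} = 6 \frac{2 \left(-1\right)^{2}}{\left(-4\right) \frac{1}{5}} = 6 \cdot 2 \cdot 1 \frac{1}{\left(-4\right) \frac{1}{5}} = 6 \cdot 2 \cdot 1 \frac{1}{- \frac{4}{5}} = 6 \cdot 2 \cdot 1 \left(- \frac{5}{4}\right) = 6 \left(- \frac{5}{2}\right) = -15$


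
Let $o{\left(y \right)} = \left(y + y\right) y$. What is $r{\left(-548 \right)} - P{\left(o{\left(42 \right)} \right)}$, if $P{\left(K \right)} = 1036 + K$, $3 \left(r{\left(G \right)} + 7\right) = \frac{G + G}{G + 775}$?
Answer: $- \frac{3113947}{681} \approx -4572.6$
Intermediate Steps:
$o{\left(y \right)} = 2 y^{2}$ ($o{\left(y \right)} = 2 y y = 2 y^{2}$)
$r{\left(G \right)} = -7 + \frac{2 G}{3 \left(775 + G\right)}$ ($r{\left(G \right)} = -7 + \frac{\left(G + G\right) \frac{1}{G + 775}}{3} = -7 + \frac{2 G \frac{1}{775 + G}}{3} = -7 + \frac{2 G}{3 \left(775 + G\right)}$)
$r{\left(-548 \right)} - P{\left(o{\left(42 \right)} \right)} = \frac{-16275 - -10412}{3 \left(775 - 548\right)} - \left(1036 + 2 \cdot 42^{2}\right) = \frac{-16275 + 10412}{3 \cdot 227} - \left(1036 + 2 \cdot 1764\right) = \frac{1}{3} \cdot \frac{1}{227} \left(-5863\right) - \left(1036 + 3528\right) = - \frac{5863}{681} - 4564 = - \frac{3113947}{681}$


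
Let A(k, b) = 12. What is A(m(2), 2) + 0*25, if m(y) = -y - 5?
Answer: 12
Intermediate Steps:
m(y) = -5 - y
A(m(2), 2) + 0*25 = 12 + 0*25 = 12 + 0 = 12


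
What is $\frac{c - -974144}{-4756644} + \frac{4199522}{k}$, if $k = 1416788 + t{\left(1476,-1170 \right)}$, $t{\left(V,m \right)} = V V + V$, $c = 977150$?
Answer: $\frac{1619642351651}{2138610925620} \approx 0.75733$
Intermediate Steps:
$t{\left(V,m \right)} = V + V^{2}$ ($t{\left(V,m \right)} = V^{2} + V = V + V^{2}$)
$k = 3596840$ ($k = 1416788 + 1476 \left(1 + 1476\right) = 1416788 + 1476 \cdot 1477 = 1416788 + 2180052 = 3596840$)
$\frac{c - -974144}{-4756644} + \frac{4199522}{k} = \frac{977150 - -974144}{-4756644} + \frac{4199522}{3596840} = \left(977150 + 974144\right) \left(- \frac{1}{4756644}\right) + 4199522 \cdot \frac{1}{3596840} = 1951294 \left(- \frac{1}{4756644}\right) + \frac{2099761}{1798420} = - \frac{975647}{2378322} + \frac{2099761}{1798420} = \frac{1619642351651}{2138610925620}$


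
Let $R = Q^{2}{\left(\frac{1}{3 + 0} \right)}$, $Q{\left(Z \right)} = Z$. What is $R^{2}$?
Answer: $\frac{1}{81} \approx 0.012346$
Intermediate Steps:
$R = \frac{1}{9}$ ($R = \left(\frac{1}{3 + 0}\right)^{2} = \left(\frac{1}{3}\right)^{2} = \frac{1}{9} \approx 0.11111$)
$R^{2} = \left(\frac{1}{9}\right)^{2} = \frac{1}{81}$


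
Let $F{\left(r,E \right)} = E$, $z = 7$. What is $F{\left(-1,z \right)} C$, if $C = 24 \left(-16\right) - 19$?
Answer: $-2821$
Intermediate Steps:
$C = -403$ ($C = -384 - 19 = -403$)
$F{\left(-1,z \right)} C = 7 \left(-403\right) = -2821$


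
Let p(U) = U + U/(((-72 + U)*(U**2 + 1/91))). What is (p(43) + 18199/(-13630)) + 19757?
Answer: 19321674569/975908 ≈ 19799.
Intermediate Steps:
p(U) = U + U/((-72 + U)*(1/91 + U**2)) (p(U) = U + U/(((-72 + U)*(U**2 + 1/91))) = U + U/(((-72 + U)*(1/91 + U**2))) = U + U*(1/((-72 + U)*(1/91 + U**2))) = U + U/((-72 + U)*(1/91 + U**2)))
(p(43) + 18199/(-13630)) + 19757 = (43*(19 + 43 - 6552*43**2 + 91*43**3)/(-72 + 43 - 6552*43**2 + 91*43**3) + 18199/(-13630)) + 19757 = (43*(19 + 43 - 6552*1849 + 91*79507)/(-72 + 43 - 6552*1849 + 91*79507) + 18199*(-1/13630)) + 19757 = (43*(19 + 43 - 12114648 + 7235137)/(-72 + 43 - 12114648 + 7235137) - 18199/13630) + 19757 = (43*(-4879449)/(-4879540) - 18199/13630) + 19757 = (43*(-1/4879540)*(-4879449) - 18199/13630) + 19757 = (209816307/4879540 - 18199/13630) + 19757 = 40660213/975908 + 19757 = 19321674569/975908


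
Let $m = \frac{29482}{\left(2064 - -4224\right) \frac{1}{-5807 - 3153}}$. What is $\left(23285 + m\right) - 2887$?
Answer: $- \frac{8493506}{393} \approx -21612.0$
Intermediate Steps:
$m = - \frac{16509920}{393}$ ($m = \frac{29482}{\left(2064 + 4224\right) \frac{1}{-8960}} = \frac{29482}{6288 \left(- \frac{1}{8960}\right)} = \frac{29482}{- \frac{393}{560}} = 29482 \left(- \frac{560}{393}\right) = - \frac{16509920}{393} \approx -42010.0$)
$\left(23285 + m\right) - 2887 = \left(23285 - \frac{16509920}{393}\right) - 2887 = - \frac{7358915}{393} - 2887 = - \frac{8493506}{393}$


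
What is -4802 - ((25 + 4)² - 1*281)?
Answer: -5362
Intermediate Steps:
-4802 - ((25 + 4)² - 1*281) = -4802 - (29² - 281) = -4802 - (841 - 281) = -4802 - 1*560 = -4802 - 560 = -5362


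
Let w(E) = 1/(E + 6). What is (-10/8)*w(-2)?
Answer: -5/16 ≈ -0.31250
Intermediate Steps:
w(E) = 1/(6 + E)
(-10/8)*w(-2) = (-10/8)/(6 - 2) = ((⅛)*(-10))/4 = -5/4*¼ = -5/16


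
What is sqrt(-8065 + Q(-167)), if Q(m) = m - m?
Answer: I*sqrt(8065) ≈ 89.805*I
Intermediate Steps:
Q(m) = 0
sqrt(-8065 + Q(-167)) = sqrt(-8065 + 0) = sqrt(-8065) = I*sqrt(8065)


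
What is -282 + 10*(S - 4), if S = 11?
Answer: -212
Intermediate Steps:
-282 + 10*(S - 4) = -282 + 10*(11 - 4) = -282 + 10*7 = -282 + 70 = -212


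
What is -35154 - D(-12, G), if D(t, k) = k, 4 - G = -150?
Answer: -35308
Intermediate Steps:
G = 154 (G = 4 - 1*(-150) = 4 + 150 = 154)
-35154 - D(-12, G) = -35154 - 1*154 = -35154 - 154 = -35308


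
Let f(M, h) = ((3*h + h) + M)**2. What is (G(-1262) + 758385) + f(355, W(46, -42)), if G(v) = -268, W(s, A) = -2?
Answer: 878526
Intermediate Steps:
f(M, h) = (M + 4*h)**2 (f(M, h) = (4*h + M)**2 = (M + 4*h)**2)
(G(-1262) + 758385) + f(355, W(46, -42)) = (-268 + 758385) + (355 + 4*(-2))**2 = 758117 + (355 - 8)**2 = 758117 + 347**2 = 758117 + 120409 = 878526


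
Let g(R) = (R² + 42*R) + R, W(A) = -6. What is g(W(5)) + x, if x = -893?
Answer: -1115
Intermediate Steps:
g(R) = R² + 43*R
g(W(5)) + x = -6*(43 - 6) - 893 = -6*37 - 893 = -222 - 893 = -1115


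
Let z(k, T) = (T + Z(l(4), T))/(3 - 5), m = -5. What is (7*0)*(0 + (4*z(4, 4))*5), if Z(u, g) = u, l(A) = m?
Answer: 0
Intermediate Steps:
l(A) = -5
z(k, T) = 5/2 - T/2 (z(k, T) = (T - 5)/(3 - 5) = (-5 + T)/(-2) = (-5 + T)*(-½) = 5/2 - T/2)
(7*0)*(0 + (4*z(4, 4))*5) = (7*0)*(0 + (4*(5/2 - ½*4))*5) = 0*(0 + (4*(5/2 - 2))*5) = 0*(0 + (4*(½))*5) = 0*(0 + 2*5) = 0*(0 + 10) = 0*10 = 0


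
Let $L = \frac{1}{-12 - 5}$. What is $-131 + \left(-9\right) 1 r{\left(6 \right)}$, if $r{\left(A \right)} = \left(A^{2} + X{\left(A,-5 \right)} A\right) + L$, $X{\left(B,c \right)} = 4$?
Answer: $- \frac{11398}{17} \approx -670.47$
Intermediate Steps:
$L = - \frac{1}{17}$ ($L = \frac{1}{-17} = - \frac{1}{17} \approx -0.058824$)
$r{\left(A \right)} = - \frac{1}{17} + A^{2} + 4 A$ ($r{\left(A \right)} = \left(A^{2} + 4 A\right) - \frac{1}{17} = - \frac{1}{17} + A^{2} + 4 A$)
$-131 + \left(-9\right) 1 r{\left(6 \right)} = -131 + \left(-9\right) 1 \left(- \frac{1}{17} + 6^{2} + 4 \cdot 6\right) = -131 - 9 \left(- \frac{1}{17} + 36 + 24\right) = -131 - \frac{9171}{17} = - \frac{11398}{17}$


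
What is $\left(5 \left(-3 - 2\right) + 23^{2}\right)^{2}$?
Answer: $254016$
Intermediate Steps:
$\left(5 \left(-3 - 2\right) + 23^{2}\right)^{2} = \left(5 \left(-5\right) + 529\right)^{2} = \left(-25 + 529\right)^{2} = 504^{2} = 254016$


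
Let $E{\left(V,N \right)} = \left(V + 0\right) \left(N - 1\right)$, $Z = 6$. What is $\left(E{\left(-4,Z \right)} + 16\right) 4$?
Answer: $-16$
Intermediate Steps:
$E{\left(V,N \right)} = V \left(-1 + N\right)$
$\left(E{\left(-4,Z \right)} + 16\right) 4 = \left(- 4 \left(-1 + 6\right) + 16\right) 4 = \left(\left(-4\right) 5 + 16\right) 4 = \left(-20 + 16\right) 4 = \left(-4\right) 4 = -16$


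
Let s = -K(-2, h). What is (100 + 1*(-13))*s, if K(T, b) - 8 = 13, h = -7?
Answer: -1827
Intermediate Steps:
K(T, b) = 21 (K(T, b) = 8 + 13 = 21)
s = -21 (s = -1*21 = -21)
(100 + 1*(-13))*s = (100 + 1*(-13))*(-21) = (100 - 13)*(-21) = 87*(-21) = -1827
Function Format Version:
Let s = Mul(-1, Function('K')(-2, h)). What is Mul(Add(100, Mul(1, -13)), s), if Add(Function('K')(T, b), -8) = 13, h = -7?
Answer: -1827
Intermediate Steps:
Function('K')(T, b) = 21 (Function('K')(T, b) = Add(8, 13) = 21)
s = -21 (s = Mul(-1, 21) = -21)
Mul(Add(100, Mul(1, -13)), s) = Mul(Add(100, Mul(1, -13)), -21) = Mul(Add(100, -13), -21) = Mul(87, -21) = -1827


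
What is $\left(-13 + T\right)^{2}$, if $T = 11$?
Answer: $4$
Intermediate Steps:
$\left(-13 + T\right)^{2} = \left(-13 + 11\right)^{2} = \left(-2\right)^{2} = 4$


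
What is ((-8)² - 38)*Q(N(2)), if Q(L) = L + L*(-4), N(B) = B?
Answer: -156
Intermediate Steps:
Q(L) = -3*L (Q(L) = L - 4*L = -3*L)
((-8)² - 38)*Q(N(2)) = ((-8)² - 38)*(-3*2) = (64 - 38)*(-6) = 26*(-6) = -156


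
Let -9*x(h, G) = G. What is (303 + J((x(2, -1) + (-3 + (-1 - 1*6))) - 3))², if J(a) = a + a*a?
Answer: 1365672025/6561 ≈ 2.0815e+5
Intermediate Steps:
x(h, G) = -G/9
J(a) = a + a²
(303 + J((x(2, -1) + (-3 + (-1 - 1*6))) - 3))² = (303 + ((-⅑*(-1) + (-3 + (-1 - 1*6))) - 3)*(1 + ((-⅑*(-1) + (-3 + (-1 - 1*6))) - 3)))² = (303 + ((⅑ + (-3 + (-1 - 6))) - 3)*(1 + ((⅑ + (-3 + (-1 - 6))) - 3)))² = (303 + ((⅑ + (-3 - 7)) - 3)*(1 + ((⅑ + (-3 - 7)) - 3)))² = (303 + ((⅑ - 10) - 3)*(1 + ((⅑ - 10) - 3)))² = (303 + (-89/9 - 3)*(1 + (-89/9 - 3)))² = (303 - 116*(1 - 116/9)/9)² = (303 - 116/9*(-107/9))² = (303 + 12412/81)² = (36955/81)² = 1365672025/6561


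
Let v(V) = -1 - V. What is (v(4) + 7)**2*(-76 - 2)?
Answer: -312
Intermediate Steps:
(v(4) + 7)**2*(-76 - 2) = ((-1 - 1*4) + 7)**2*(-76 - 2) = ((-1 - 4) + 7)**2*(-78) = (-5 + 7)**2*(-78) = 2**2*(-78) = 4*(-78) = -312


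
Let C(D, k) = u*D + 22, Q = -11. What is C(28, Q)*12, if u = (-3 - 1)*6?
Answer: -7800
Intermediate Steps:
u = -24 (u = -4*6 = -24)
C(D, k) = 22 - 24*D (C(D, k) = -24*D + 22 = 22 - 24*D)
C(28, Q)*12 = (22 - 24*28)*12 = (22 - 672)*12 = -650*12 = -7800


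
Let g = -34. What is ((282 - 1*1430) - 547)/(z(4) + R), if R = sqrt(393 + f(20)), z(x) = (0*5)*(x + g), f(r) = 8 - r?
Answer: -565*sqrt(381)/127 ≈ -86.838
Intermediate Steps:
z(x) = 0 (z(x) = (0*5)*(x - 34) = 0*(-34 + x) = 0)
R = sqrt(381) (R = sqrt(393 + (8 - 1*20)) = sqrt(393 + (8 - 20)) = sqrt(393 - 12) = sqrt(381) ≈ 19.519)
((282 - 1*1430) - 547)/(z(4) + R) = ((282 - 1*1430) - 547)/(0 + sqrt(381)) = ((282 - 1430) - 547)/(sqrt(381)) = (-1148 - 547)*(sqrt(381)/381) = -565*sqrt(381)/127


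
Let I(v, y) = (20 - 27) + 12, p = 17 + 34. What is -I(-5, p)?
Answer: -5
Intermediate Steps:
p = 51
I(v, y) = 5 (I(v, y) = -7 + 12 = 5)
-I(-5, p) = -1*5 = -5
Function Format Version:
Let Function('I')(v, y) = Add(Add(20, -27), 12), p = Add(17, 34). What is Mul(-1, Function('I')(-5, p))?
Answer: -5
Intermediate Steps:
p = 51
Function('I')(v, y) = 5 (Function('I')(v, y) = Add(-7, 12) = 5)
Mul(-1, Function('I')(-5, p)) = Mul(-1, 5) = -5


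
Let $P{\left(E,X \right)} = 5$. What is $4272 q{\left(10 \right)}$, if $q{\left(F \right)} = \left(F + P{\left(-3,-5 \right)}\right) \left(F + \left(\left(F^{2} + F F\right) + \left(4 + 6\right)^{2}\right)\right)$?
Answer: $19864800$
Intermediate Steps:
$q{\left(F \right)} = \left(5 + F\right) \left(100 + F + 2 F^{2}\right)$ ($q{\left(F \right)} = \left(F + 5\right) \left(F + \left(\left(F^{2} + F F\right) + \left(4 + 6\right)^{2}\right)\right) = \left(5 + F\right) \left(F + \left(\left(F^{2} + F^{2}\right) + 10^{2}\right)\right) = \left(5 + F\right) \left(F + \left(2 F^{2} + 100\right)\right) = \left(5 + F\right) \left(F + \left(100 + 2 F^{2}\right)\right) = \left(5 + F\right) \left(100 + F + 2 F^{2}\right)$)
$4272 q{\left(10 \right)} = 4272 \left(500 + 2 \cdot 10^{3} + 11 \cdot 10^{2} + 105 \cdot 10\right) = 4272 \left(500 + 2 \cdot 1000 + 11 \cdot 100 + 1050\right) = 4272 \left(500 + 2000 + 1100 + 1050\right) = 4272 \cdot 4650 = 19864800$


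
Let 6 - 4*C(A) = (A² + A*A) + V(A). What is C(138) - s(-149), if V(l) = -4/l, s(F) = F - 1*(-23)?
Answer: -648220/69 ≈ -9394.5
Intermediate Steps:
s(F) = 23 + F (s(F) = F + 23 = 23 + F)
C(A) = 3/2 + 1/A - A²/2 (C(A) = 3/2 - ((A² + A*A) - 4/A)/4 = 3/2 - ((A² + A²) - 4/A)/4 = 3/2 - (2*A² - 4/A)/4 = 3/2 - (-4/A + 2*A²)/4 = 3/2 + (1/A - A²/2) = 3/2 + 1/A - A²/2)
C(138) - s(-149) = (½)*(2 + 138*(3 - 1*138²))/138 - (23 - 149) = (½)*(1/138)*(2 + 138*(3 - 1*19044)) - 1*(-126) = (½)*(1/138)*(2 + 138*(3 - 19044)) + 126 = (½)*(1/138)*(2 + 138*(-19041)) + 126 = (½)*(1/138)*(2 - 2627658) + 126 = (½)*(1/138)*(-2627656) + 126 = -656914/69 + 126 = -648220/69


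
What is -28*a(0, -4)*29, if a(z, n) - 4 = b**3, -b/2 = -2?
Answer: -55216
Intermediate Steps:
b = 4 (b = -2*(-2) = 4)
a(z, n) = 68 (a(z, n) = 4 + 4**3 = 4 + 64 = 68)
-28*a(0, -4)*29 = -28*68*29 = -1904*29 = -55216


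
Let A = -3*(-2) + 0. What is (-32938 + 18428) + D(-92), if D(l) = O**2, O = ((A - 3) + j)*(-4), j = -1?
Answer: -14446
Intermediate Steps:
A = 6 (A = 6 + 0 = 6)
O = -8 (O = ((6 - 3) - 1)*(-4) = (3 - 1)*(-4) = 2*(-4) = -8)
D(l) = 64 (D(l) = (-8)**2 = 64)
(-32938 + 18428) + D(-92) = (-32938 + 18428) + 64 = -14510 + 64 = -14446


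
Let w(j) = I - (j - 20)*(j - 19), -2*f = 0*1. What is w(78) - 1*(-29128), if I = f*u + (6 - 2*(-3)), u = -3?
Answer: 25718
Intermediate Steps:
f = 0 (f = -0 = -½*0 = 0)
I = 12 (I = 0*(-3) + (6 - 2*(-3)) = 0 + (6 + 6) = 0 + 12 = 12)
w(j) = 12 - (-20 + j)*(-19 + j) (w(j) = 12 - (j - 20)*(j - 19) = 12 - (-20 + j)*(-19 + j))
w(78) - 1*(-29128) = (-368 - 1*78² + 39*78) - 1*(-29128) = (-368 - 1*6084 + 3042) + 29128 = (-368 - 6084 + 3042) + 29128 = -3410 + 29128 = 25718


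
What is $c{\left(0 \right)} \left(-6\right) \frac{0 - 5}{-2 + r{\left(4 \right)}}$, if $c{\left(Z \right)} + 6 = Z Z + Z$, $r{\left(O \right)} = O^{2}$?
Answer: $- \frac{90}{7} \approx -12.857$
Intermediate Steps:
$c{\left(Z \right)} = -6 + Z + Z^{2}$ ($c{\left(Z \right)} = -6 + \left(Z Z + Z\right) = -6 + \left(Z^{2} + Z\right) = -6 + \left(Z + Z^{2}\right) = -6 + Z + Z^{2}$)
$c{\left(0 \right)} \left(-6\right) \frac{0 - 5}{-2 + r{\left(4 \right)}} = \left(-6 + 0 + 0^{2}\right) \left(-6\right) \frac{0 - 5}{-2 + 4^{2}} = \left(-6 + 0 + 0\right) \left(-6\right) \left(- \frac{5}{-2 + 16}\right) = \left(-6\right) \left(-6\right) \left(- \frac{5}{14}\right) = 36 \left(\left(-5\right) \frac{1}{14}\right) = 36 \left(- \frac{5}{14}\right) = - \frac{90}{7}$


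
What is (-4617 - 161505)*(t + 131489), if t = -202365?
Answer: 11774062872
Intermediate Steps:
(-4617 - 161505)*(t + 131489) = (-4617 - 161505)*(-202365 + 131489) = -166122*(-70876) = 11774062872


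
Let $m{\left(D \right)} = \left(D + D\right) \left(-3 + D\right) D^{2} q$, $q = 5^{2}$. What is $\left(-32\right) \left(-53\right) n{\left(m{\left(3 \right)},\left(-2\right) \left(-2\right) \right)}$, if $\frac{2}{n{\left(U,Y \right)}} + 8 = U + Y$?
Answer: $-848$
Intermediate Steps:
$q = 25$
$m{\left(D \right)} = 50 D^{3} \left(-3 + D\right)$ ($m{\left(D \right)} = \left(D + D\right) \left(-3 + D\right) D^{2} \cdot 25 = 2 D \left(-3 + D\right) D^{2} \cdot 25 = 2 D^{3} \left(-3 + D\right) 25 = 50 D^{3} \left(-3 + D\right)$)
$n{\left(U,Y \right)} = \frac{2}{-8 + U + Y}$ ($n{\left(U,Y \right)} = \frac{2}{-8 + \left(U + Y\right)} = \frac{2}{-8 + U + Y}$)
$\left(-32\right) \left(-53\right) n{\left(m{\left(3 \right)},\left(-2\right) \left(-2\right) \right)} = \left(-32\right) \left(-53\right) \frac{2}{-8 + 50 \cdot 3^{3} \left(-3 + 3\right) - -4} = 1696 \frac{2}{-8 + 50 \cdot 27 \cdot 0 + 4} = 1696 \frac{2}{-8 + 0 + 4} = 1696 \frac{2}{-4} = 1696 \cdot 2 \left(- \frac{1}{4}\right) = 1696 \left(- \frac{1}{2}\right) = -848$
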